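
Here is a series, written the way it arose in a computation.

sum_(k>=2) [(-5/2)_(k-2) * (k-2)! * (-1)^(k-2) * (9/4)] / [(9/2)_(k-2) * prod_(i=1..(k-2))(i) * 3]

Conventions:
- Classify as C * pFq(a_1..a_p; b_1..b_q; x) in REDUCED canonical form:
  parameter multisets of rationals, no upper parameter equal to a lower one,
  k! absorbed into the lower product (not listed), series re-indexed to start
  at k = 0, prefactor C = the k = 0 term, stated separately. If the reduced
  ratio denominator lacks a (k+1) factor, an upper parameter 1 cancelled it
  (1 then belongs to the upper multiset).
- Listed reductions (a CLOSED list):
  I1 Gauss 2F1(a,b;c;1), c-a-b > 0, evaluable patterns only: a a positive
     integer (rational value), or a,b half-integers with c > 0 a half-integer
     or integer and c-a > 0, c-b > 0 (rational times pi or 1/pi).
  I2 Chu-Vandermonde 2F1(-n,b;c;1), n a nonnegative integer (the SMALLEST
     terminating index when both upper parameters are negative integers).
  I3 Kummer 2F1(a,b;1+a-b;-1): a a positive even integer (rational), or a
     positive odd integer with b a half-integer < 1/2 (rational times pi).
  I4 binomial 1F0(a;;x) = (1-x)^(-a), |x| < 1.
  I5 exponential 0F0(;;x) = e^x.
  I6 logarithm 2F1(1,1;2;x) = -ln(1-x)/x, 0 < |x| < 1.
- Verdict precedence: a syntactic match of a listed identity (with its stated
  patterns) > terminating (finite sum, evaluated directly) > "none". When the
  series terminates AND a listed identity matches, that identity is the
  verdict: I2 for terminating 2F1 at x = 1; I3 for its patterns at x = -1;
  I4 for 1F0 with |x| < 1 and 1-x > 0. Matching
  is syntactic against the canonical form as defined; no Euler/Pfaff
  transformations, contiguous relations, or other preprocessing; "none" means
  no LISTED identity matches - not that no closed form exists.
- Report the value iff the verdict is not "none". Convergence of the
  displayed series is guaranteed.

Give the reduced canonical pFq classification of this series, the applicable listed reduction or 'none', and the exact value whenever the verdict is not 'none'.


Reduced: x = -1, 2F1, upper = {-5/2, 1}, lower = {9/2}, C = 3/4. Verdict: Kummer's theorem (I3) applies (x = -1; c = 9/2 equals 1+a-b for upper {-5/2, 1}: listed pattern). Value: (105/256) * pi.

The tell: x = (-1) and the product of the first k integers (C = 3/4) is k!.
Ratio: r(k) = (-1) * (k-5/2) (k+1) / [(k+9/2) (k+1)] - rational in k, leading ratio (-1); with t_0 = 3/4, classification follows.


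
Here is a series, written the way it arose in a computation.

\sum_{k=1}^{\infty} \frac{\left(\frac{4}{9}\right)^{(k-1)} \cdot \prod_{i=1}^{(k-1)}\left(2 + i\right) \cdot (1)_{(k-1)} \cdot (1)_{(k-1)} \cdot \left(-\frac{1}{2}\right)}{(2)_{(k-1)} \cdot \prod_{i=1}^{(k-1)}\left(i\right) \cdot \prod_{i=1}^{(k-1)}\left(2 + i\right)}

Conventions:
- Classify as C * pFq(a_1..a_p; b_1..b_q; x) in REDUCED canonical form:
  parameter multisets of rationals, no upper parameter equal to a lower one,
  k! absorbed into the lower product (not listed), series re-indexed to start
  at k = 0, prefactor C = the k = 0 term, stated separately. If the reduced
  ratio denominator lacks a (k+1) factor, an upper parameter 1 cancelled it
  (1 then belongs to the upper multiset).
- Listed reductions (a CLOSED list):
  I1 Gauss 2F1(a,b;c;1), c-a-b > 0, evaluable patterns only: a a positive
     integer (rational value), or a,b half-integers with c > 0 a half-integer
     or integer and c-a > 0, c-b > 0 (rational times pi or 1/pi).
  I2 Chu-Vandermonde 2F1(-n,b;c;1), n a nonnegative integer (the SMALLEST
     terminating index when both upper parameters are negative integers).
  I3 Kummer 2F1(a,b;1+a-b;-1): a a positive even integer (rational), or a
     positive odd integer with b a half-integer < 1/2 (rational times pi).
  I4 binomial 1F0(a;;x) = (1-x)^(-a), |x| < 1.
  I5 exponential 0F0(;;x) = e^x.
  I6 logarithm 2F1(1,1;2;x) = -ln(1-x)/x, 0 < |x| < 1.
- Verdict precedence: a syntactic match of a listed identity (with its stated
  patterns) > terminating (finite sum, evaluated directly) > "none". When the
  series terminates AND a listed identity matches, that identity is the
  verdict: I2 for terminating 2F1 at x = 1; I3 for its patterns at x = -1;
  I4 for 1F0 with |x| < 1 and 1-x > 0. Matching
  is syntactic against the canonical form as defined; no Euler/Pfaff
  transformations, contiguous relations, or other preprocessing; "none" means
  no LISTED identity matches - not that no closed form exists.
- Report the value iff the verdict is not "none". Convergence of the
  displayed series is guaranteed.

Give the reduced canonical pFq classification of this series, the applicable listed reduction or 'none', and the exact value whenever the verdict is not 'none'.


First insight: with t_0 = -\frac{1}{2}, the parameter 3 appears in both the upper and lower lists and cancels.
Term ratio: r(k) = \frac{4}{9} * (k+1) (k+1) / [(k+2) (k+1)] - rational in k, leading ratio \frac{4}{9}; with t_0 = -\frac{1}{2}, classification follows.

Prefactor -\frac{1}{2}, argument \frac{4}{9}: 2F1 with upper {1, 1} over lower {2}. Verdict: the logarithmic series (I6) matches (the logarithm: parameters (1,1;2), x = \frac{4}{9}). Exact value: \frac{9}{8} \cdot \ln\left(\frac{5}{9}\right).


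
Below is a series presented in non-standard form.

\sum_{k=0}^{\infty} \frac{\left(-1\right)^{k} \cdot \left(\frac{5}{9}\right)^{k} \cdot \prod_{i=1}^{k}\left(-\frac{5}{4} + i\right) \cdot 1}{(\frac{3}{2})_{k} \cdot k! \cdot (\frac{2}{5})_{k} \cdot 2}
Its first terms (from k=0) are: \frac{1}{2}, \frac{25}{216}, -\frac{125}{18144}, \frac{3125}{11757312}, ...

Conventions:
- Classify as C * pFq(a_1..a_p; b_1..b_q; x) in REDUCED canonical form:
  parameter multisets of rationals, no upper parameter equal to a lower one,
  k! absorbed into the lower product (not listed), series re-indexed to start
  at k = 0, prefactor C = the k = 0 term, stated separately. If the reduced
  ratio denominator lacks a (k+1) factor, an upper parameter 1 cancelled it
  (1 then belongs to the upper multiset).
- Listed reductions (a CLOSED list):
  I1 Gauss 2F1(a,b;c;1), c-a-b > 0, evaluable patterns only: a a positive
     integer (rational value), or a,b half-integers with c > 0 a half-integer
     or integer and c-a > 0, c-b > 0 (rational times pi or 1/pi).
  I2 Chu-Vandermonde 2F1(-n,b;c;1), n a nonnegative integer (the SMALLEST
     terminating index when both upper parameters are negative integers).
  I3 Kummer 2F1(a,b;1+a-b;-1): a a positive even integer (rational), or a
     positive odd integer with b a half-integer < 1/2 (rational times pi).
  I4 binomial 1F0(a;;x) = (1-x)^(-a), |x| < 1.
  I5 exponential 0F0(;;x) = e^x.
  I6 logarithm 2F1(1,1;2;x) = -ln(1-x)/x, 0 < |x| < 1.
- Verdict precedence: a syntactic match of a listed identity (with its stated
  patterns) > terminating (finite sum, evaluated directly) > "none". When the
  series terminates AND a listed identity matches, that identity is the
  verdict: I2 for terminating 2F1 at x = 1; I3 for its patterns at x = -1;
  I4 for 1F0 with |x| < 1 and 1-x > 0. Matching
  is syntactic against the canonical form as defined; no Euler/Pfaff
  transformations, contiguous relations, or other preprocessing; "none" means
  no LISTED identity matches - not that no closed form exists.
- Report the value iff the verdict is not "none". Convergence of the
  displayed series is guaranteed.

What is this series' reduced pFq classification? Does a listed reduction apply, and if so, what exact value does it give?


With C = \frac{1}{2}: the canonical form is 1F2(-\frac{1}{4}; \frac{2}{5}, \frac{3}{2}; -\frac{5}{9}). Verdict: none (x = -\frac{5}{9}): each listed identity misses the multisets {-\frac{1}{4}} ; {\frac{2}{5}, \frac{3}{2}}.

First insight: x = -\frac{5}{9} and the constant factors (C = 1/2, x = -5/9) combine into one prefactor.
Term ratio: r(k) = -\frac{5}{9} * (k-\frac{1}{4}) / [(k+\frac{2}{5}) (k+\frac{3}{2}) (k+1)] - rational in k. x = -\frac{5}{9}; t_0 = \frac{1}{2}; negate the roots.


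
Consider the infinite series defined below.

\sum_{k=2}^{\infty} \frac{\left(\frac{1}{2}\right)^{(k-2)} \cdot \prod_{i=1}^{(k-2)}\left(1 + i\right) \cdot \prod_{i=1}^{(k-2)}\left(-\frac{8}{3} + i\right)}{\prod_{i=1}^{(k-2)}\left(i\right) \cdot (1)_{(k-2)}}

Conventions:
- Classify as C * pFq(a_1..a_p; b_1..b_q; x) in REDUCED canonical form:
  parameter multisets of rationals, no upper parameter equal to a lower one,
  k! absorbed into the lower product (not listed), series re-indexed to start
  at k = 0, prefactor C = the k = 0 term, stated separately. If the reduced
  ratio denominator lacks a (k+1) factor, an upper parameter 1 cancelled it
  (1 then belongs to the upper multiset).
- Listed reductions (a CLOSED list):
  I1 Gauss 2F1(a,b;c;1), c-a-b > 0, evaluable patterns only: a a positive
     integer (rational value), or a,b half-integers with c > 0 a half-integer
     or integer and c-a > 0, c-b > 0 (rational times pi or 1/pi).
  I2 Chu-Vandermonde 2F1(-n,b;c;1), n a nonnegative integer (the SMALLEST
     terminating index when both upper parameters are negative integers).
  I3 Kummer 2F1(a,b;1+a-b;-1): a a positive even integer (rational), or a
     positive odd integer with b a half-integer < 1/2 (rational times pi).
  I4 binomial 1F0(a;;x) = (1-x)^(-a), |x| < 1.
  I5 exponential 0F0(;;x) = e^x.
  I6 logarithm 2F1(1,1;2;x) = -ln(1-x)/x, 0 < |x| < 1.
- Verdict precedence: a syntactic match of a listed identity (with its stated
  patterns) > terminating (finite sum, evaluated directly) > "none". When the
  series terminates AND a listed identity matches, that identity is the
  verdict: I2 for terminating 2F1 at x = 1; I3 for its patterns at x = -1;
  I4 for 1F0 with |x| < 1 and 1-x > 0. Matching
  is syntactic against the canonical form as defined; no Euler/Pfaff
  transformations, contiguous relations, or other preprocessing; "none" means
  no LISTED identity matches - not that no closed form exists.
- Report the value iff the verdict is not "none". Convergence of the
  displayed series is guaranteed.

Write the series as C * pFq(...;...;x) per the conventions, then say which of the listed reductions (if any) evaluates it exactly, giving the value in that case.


The series (x = \frac{1}{2}) is 2F1: upper {-\frac{5}{3}, 2}, lower {1}, prefactor 1. Verdict: no listed reduction: x = \frac{1}{2} and upper {-\frac{5}{3}, 2} fail every I1-I6 pattern.

Key observation: t_0 being 1, the product of the first k integers (C = 1) is k!.
Term ratio: r(k) = \frac{1}{2} * (k-\frac{5}{3}) (k+2) / [(k+1) (k+1)] - rational in k. x = \frac{1}{2}; t_0 = 1; negate the roots.


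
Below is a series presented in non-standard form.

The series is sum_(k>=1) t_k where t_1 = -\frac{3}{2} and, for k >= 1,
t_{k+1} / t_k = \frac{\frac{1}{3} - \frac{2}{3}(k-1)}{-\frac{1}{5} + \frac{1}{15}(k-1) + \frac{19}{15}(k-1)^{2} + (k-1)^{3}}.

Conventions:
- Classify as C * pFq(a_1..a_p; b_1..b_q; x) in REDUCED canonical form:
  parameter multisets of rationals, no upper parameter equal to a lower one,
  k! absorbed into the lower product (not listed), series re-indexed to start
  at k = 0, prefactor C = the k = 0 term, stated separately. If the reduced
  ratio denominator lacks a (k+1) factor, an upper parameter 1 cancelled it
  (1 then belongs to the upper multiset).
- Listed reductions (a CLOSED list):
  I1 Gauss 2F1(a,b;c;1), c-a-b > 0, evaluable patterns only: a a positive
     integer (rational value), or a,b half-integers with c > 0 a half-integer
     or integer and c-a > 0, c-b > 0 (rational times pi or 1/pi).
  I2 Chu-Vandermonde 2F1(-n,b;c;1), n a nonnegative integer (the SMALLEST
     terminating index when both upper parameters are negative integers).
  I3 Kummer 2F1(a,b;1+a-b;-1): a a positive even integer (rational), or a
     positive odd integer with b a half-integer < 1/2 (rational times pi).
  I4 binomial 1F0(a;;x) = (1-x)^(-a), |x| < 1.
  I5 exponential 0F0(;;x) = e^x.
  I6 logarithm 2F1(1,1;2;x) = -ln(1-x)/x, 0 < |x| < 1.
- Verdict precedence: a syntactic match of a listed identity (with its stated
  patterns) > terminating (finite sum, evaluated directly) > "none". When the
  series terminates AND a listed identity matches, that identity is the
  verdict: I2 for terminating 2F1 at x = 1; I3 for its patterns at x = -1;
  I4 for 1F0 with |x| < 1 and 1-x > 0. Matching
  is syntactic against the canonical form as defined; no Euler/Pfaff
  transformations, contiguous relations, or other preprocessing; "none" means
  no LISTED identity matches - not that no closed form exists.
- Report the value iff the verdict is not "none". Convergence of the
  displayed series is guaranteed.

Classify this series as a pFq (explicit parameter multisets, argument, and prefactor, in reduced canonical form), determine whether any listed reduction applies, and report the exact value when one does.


At argument -\frac{2}{3}: a 1F2 with upper {-\frac{1}{2}}, lower {-\frac{1}{3}, \frac{3}{5}}, scaled by C = -\frac{3}{2}. Verdict: none - at argument -\frac{2}{3} the multisets {-\frac{1}{2}} ; {-\frac{1}{3}, \frac{3}{5}} match no listed identity.

First insight: t_0 = -\frac{3}{2} here, and factor the ratio over Q (C = -3/2, x = -2/3): negated roots = parameters.
Consecutive-term ratio: r(k) = -\frac{2}{3} * (k-\frac{1}{2}) / [(k-\frac{1}{3}) (k+\frac{3}{5}) (k+1)] - poly over poly, x = -\frac{2}{3} from leading terms; C = -\frac{3}{2} at k = 0.


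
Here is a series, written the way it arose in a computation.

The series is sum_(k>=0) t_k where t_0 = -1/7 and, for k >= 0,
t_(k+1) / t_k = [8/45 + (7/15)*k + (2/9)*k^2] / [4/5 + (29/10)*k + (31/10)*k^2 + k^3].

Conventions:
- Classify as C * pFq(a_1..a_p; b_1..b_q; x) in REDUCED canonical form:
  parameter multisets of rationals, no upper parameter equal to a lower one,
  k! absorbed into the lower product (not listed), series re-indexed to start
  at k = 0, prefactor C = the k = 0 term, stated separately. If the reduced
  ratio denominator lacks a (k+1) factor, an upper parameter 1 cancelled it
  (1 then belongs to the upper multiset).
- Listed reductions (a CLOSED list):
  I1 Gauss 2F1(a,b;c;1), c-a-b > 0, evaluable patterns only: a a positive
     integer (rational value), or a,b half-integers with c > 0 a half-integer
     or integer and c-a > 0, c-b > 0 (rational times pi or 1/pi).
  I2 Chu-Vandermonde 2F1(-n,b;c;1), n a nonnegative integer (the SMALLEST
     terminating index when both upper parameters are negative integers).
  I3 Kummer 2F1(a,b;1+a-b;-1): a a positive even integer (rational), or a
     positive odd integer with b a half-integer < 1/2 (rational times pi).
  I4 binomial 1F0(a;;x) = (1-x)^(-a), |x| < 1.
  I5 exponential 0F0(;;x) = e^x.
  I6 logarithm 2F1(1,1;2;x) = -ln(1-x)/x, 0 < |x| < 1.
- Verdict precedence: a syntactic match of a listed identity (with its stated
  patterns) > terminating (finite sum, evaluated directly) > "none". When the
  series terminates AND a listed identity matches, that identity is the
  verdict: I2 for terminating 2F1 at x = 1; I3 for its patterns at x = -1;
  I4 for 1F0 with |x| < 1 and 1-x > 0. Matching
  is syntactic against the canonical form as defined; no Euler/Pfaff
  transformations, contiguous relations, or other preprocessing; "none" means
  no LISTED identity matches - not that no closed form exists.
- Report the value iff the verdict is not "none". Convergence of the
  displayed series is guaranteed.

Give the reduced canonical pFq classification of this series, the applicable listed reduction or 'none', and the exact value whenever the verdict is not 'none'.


Canonical form: C = -1/7 times 0F0 with upper {-}, lower {-}, x = 2/9. Verdict at x = 2/9: the exponential series (I5) matches (the 0F0 exponential series at x = 2/9). Sum: (-1/7) * e^(2/9).

Key observation: from the first term -1/7: the parameter 8/5 appears in both the upper and lower lists and cancels (alongside the other common factor).
Consecutive-term ratio: r(k) = (2/9) * 1 / [(k+1)] - poly over poly, x = (2/9) from leading terms; C = -1/7 at k = 0.


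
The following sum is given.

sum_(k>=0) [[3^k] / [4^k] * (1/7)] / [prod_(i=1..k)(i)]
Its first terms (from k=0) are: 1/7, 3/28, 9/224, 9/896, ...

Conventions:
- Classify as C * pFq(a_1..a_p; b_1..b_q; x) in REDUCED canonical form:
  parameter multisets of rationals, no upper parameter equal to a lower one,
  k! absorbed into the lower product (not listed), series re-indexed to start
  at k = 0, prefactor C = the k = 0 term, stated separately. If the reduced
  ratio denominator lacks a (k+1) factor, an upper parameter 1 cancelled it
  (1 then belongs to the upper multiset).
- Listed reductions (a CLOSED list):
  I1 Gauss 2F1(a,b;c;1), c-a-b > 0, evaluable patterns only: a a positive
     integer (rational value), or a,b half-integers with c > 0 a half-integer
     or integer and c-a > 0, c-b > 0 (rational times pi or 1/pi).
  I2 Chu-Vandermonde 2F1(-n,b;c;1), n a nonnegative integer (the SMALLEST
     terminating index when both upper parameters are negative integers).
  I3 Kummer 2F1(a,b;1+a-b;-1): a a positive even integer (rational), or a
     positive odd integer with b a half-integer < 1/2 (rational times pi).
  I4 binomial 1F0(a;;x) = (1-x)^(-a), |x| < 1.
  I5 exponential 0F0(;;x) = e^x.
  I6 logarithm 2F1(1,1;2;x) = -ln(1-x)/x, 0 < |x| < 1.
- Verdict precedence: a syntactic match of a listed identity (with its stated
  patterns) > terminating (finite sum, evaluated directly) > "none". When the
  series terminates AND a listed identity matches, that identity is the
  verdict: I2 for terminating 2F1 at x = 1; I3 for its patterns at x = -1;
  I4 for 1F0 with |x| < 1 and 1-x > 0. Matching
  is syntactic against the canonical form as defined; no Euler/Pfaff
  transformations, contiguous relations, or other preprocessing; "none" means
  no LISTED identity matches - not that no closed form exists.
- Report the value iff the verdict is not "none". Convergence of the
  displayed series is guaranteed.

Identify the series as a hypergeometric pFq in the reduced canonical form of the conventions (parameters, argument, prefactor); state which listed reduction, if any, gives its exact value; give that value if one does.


x = 3/4 here; the reduced form reads 0F0, upper {-}, lower {-}, C = 1/7. Verdict: this is the I5 exponential reduction (the 0F0 exponential series at x = 3/4). Exact value: (1/7) * e^(3/4).

The tell: t_0 = 1/7 here, and the product of the first k integers (C = 1/7, x = 3/4) is k!.
Step ratio: r(k) = (3/4) * 1 / [(k+1)] - rational in k, leading ratio (3/4); with t_0 = 1/7, classification follows.


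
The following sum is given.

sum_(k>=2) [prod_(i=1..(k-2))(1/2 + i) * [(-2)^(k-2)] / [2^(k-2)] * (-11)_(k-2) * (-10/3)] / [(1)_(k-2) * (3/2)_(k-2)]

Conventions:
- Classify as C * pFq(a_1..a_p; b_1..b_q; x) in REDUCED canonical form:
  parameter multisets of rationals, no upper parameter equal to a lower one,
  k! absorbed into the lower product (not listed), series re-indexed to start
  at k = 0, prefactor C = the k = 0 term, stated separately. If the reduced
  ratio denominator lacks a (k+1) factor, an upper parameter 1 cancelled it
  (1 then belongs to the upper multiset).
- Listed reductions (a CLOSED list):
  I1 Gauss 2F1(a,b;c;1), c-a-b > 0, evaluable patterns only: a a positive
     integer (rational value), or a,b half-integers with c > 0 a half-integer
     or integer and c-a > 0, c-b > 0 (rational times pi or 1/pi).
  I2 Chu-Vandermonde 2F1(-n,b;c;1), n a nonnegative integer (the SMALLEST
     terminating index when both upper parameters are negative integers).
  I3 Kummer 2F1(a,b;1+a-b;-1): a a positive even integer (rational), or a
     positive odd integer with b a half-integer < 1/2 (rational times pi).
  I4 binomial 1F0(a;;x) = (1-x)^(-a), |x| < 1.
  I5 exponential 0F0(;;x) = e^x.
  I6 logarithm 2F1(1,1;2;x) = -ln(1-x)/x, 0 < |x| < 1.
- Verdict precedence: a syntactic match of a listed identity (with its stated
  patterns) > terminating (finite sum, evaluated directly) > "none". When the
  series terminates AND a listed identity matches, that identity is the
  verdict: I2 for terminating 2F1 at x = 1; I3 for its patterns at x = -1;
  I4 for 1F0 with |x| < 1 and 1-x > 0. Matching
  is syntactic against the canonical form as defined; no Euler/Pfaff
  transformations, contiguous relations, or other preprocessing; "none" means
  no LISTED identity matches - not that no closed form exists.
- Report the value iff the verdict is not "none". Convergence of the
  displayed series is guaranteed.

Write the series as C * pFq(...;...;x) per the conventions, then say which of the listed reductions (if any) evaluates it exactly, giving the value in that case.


Prefactor -10/3, argument -1: 1F0 with upper {-11} over lower {-}. Verdict: terminating - upper -11 stops the sum at k = 11; the 12 terms are added exactly. Exact value: -20480/3.

Key observation: from the first term -10/3: the parameter 3/2 appears in both the upper and lower lists and cancels.
Term ratio: r(k) = (-1) * (k-11) / [(k+1)] ; factor over Q: parameters, x = (-1), and C = -10/3.


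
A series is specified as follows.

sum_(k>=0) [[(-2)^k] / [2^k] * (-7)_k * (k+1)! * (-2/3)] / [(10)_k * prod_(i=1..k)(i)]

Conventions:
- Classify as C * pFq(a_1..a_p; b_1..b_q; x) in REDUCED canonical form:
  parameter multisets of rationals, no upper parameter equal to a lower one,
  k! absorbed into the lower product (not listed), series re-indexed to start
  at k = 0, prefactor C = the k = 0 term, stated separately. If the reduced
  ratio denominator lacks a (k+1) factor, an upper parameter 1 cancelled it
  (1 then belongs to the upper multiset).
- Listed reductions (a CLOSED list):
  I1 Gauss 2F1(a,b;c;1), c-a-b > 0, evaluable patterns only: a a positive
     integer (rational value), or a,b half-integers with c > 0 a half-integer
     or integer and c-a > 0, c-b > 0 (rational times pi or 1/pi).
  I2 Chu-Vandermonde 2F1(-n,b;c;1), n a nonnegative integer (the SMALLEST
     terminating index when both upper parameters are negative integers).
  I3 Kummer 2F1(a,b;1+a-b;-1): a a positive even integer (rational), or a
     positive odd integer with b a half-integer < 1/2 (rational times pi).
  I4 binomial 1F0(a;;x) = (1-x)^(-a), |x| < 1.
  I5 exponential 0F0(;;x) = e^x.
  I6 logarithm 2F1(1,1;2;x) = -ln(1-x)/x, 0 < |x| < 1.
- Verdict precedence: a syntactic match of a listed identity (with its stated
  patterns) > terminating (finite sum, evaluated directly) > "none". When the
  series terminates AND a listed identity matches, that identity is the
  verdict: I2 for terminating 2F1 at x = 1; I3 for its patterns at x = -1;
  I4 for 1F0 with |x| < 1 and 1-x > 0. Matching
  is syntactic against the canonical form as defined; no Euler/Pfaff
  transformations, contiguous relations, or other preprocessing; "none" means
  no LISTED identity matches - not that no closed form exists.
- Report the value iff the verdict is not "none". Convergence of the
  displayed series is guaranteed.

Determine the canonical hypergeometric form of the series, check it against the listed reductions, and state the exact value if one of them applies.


Reduced: x = -1, 2F1, upper = {-7, 2}, lower = {10}, C = -2/3. Verdict: Kummer (I3) applies (x = -1; c = 10 equals 1+a-b for upper {-7, 2}: listed pattern). Value: -3.

First insight: with t_0 = -2/3, the factorial ratio (C = -2/3, x = -1) (k+a-1)!/(a-1)! is a rising factorial (a)_k.
Adjacent-term ratio: r(k) = (-1) * (k-7) (k+2) / [(k+10) (k+1)] - rational; roots negated = parameters, x = (-1), C = -2/3.


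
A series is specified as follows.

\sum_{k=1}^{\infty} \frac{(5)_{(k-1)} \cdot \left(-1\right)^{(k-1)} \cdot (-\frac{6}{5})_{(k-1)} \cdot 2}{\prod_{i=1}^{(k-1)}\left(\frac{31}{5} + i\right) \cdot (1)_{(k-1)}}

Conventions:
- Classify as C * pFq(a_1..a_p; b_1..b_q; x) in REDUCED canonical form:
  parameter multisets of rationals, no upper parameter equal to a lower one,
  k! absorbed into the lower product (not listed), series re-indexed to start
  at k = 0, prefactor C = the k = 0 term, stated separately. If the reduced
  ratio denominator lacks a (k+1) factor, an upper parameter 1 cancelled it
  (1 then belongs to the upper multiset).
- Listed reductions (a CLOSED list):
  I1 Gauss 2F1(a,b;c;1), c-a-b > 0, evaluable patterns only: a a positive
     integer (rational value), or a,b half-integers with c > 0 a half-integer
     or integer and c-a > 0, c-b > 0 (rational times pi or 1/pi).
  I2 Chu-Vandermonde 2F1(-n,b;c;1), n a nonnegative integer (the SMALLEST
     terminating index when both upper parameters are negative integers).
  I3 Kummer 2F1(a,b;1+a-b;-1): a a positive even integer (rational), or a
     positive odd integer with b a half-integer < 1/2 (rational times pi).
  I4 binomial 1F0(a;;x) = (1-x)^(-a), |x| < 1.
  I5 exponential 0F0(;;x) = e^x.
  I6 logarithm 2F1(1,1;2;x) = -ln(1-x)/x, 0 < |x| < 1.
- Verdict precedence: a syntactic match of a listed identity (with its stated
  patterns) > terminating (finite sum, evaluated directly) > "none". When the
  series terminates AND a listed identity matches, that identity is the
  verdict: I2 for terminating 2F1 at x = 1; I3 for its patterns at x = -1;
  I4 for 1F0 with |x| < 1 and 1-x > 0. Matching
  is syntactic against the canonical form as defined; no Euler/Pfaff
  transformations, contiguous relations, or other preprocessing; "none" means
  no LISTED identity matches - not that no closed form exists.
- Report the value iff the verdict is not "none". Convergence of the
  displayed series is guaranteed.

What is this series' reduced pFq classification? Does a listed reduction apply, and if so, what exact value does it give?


Reduced: x = -1, 2F1, upper = {-\frac{6}{5}, 5}, lower = {\frac{36}{5}}, C = 2. Verdict: none here - no I1-I6 shape fits x = -1 with lower {\frac{36}{5}}.

Key step: with t_0 = 2, (1)_k (C = 2, x = -1) is k! itself.
Term ratio: r(k) = -1 * (k-\frac{6}{5}) (k+5) / [(k+\frac{36}{5}) (k+1)] - rational in k, leading ratio -1; with t_0 = 2, classification follows.


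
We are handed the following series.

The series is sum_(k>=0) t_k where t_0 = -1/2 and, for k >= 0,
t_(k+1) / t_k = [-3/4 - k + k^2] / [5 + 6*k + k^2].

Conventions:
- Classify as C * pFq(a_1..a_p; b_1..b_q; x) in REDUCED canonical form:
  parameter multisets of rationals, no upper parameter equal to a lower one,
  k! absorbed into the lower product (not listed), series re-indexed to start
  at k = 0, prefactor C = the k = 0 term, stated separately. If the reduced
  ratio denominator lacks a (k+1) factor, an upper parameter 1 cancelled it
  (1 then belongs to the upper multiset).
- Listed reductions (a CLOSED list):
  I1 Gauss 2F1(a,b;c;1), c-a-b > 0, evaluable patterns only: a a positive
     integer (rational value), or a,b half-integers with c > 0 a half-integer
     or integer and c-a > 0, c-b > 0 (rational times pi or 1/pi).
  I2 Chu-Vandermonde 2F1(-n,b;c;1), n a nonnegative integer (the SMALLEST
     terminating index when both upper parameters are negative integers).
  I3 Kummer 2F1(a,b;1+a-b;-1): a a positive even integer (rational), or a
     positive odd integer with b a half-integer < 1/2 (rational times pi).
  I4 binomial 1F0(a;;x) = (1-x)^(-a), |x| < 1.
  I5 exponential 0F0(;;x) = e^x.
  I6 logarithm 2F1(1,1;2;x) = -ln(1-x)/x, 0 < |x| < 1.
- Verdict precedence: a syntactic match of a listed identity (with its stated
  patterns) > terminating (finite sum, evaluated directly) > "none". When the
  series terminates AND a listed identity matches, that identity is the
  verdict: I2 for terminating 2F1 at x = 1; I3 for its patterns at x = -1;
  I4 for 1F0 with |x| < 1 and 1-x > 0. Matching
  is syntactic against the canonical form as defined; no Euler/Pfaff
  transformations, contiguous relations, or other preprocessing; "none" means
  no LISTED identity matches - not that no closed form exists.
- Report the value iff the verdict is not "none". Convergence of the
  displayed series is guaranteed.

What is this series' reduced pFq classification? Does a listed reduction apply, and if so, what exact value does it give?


Classification (C = -1/2): 2F1 with upper {-3/2, 1/2}, lower {5}, argument x = 1. Verdict (x = 1): Gauss (I1, half-integer pattern) applies (x = 1; upper {-3/2, 1/2} half-integers, c = 5 in the evaluable pattern). Exact value: (-32768/24255) / pi.

Key observation: from the first term -1/2: the expanded ratio factors over Q; C = -1/2, x = 1, roots give parameters.
Ratio: r(k) = 1 * (k-3/2) (k+1/2) / [(k+5) (k+1)] - rational in k. x = 1; t_0 = -1/2; negate the roots.


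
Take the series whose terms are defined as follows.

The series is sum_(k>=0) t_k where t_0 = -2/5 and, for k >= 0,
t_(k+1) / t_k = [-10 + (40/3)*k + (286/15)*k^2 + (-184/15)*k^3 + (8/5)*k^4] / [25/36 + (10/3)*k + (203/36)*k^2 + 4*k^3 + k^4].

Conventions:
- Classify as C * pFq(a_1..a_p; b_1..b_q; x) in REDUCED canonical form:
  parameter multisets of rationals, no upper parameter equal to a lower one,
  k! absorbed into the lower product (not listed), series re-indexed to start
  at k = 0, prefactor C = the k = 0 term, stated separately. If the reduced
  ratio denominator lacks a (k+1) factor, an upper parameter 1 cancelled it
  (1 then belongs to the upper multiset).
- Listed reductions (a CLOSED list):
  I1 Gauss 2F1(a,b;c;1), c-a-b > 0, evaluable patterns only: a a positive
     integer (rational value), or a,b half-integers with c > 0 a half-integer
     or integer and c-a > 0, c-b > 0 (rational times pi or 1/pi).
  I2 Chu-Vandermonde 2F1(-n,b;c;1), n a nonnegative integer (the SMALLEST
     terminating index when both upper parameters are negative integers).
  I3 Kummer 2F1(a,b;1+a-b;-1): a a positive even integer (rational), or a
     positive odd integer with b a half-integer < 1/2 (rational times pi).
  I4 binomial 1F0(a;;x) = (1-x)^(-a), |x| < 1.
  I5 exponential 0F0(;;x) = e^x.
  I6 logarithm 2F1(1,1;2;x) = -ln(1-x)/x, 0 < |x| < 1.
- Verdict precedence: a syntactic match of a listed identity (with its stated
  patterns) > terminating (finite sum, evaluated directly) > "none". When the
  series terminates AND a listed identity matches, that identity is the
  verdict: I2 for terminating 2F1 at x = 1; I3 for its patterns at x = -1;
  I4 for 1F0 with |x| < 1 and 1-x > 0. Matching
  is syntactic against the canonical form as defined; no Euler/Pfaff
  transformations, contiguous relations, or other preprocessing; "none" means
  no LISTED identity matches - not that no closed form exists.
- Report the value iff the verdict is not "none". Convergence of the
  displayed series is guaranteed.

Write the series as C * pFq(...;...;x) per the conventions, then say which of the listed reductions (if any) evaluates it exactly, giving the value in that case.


Canonical form: C = -2/5 times 3F2 with upper {-5, -3, -1/2}, lower {1/2, 5/3}, x = 8/5. Verdict: terminating - upper -3 stops the sum at k = 3; the 4 terms are added exactly. Its exact value is 384122/34375.

Key observation: t_0 being -2/5, the parameter 5/6 appears in both the upper and lower lists and cancels.
Term ratio: r(k) = (8/5) * (k-5) (k-3) (k-1/2) / [(k+1/2) (k+5/3) (k+1)] - rational in k, leading ratio (8/5); with t_0 = -2/5, classification follows.


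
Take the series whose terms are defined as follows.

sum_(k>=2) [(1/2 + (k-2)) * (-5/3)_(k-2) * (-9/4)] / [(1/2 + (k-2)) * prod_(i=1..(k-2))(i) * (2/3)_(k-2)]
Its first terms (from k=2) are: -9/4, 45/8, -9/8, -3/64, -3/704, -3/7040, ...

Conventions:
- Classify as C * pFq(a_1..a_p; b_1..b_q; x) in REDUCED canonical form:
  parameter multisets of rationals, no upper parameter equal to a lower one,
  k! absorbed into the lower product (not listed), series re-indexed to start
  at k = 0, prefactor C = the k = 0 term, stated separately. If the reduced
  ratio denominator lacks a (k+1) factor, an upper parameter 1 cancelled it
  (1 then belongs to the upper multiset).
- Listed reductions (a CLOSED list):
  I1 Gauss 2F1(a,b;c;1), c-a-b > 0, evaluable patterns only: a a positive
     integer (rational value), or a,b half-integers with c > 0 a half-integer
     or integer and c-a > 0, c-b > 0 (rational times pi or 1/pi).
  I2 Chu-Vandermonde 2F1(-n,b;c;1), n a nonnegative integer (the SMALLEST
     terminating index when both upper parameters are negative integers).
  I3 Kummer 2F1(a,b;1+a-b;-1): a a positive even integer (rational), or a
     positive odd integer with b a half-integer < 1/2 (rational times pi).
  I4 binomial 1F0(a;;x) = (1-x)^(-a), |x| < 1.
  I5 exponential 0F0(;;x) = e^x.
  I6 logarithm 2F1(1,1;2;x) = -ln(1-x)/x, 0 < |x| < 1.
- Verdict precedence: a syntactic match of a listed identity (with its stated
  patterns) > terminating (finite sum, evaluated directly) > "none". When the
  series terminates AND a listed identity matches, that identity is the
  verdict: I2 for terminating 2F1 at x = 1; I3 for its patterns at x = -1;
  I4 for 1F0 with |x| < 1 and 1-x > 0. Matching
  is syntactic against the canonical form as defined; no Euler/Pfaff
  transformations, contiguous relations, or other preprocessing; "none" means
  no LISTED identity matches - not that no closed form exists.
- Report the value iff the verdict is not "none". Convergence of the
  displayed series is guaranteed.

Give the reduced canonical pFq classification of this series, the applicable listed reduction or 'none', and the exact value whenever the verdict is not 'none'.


The series (x = 1) is 1F1: upper {-5/3}, lower {2/3}, prefactor -9/4. Verdict: none - at argument 1 the multisets {-5/3} ; {2/3} match no listed identity.

First insight: t_0 = -9/4 here, and the product of the first k integers (C = -9/4) is k!.
Consecutive-term ratio: r(k) = 1 * (k-5/3) / [(k+2/3) (k+1)] ; factor over Q: parameters, x = 1, and C = -9/4.


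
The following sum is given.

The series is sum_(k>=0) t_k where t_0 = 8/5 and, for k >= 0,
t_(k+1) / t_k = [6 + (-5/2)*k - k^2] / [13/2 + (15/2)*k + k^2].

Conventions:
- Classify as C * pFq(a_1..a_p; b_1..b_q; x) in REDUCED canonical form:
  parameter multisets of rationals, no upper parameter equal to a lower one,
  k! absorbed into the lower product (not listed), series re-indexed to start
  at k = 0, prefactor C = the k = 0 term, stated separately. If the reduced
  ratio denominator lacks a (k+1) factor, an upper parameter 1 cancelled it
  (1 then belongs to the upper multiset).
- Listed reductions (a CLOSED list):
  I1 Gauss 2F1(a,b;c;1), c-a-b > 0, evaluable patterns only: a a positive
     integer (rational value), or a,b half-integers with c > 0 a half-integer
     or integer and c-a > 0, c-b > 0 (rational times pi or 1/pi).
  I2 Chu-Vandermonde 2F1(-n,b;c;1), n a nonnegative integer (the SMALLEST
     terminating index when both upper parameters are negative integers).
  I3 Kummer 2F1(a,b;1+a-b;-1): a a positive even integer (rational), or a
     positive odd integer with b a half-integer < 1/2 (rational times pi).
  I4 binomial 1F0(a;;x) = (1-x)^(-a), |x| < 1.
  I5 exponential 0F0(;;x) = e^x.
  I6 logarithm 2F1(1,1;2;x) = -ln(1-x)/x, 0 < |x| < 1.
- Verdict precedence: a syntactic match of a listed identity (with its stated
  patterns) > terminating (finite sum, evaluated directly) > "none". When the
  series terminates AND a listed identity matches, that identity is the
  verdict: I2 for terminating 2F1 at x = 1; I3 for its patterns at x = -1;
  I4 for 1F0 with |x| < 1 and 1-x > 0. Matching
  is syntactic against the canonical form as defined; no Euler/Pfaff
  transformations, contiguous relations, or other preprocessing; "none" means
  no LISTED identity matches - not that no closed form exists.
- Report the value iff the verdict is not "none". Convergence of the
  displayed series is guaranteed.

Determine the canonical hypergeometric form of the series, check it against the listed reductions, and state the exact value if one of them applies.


Prefactor 8/5, argument -1: 2F1 with upper {-3/2, 4} over lower {13/2}. Verdict: Kummer's theorem (I3) applies (x = -1; c = 13/2 equals 1+a-b for upper {-3/2, 4}: listed pattern). Hence: 33/10.

Key observation: from the first term 8/5: factor the ratio over Q (C = 8/5): negated roots = parameters.
Term ratio: r(k) = (-1) * (k-3/2) (k+4) / [(k+13/2) (k+1)] ; factor over Q: parameters, x = (-1), and C = 8/5.


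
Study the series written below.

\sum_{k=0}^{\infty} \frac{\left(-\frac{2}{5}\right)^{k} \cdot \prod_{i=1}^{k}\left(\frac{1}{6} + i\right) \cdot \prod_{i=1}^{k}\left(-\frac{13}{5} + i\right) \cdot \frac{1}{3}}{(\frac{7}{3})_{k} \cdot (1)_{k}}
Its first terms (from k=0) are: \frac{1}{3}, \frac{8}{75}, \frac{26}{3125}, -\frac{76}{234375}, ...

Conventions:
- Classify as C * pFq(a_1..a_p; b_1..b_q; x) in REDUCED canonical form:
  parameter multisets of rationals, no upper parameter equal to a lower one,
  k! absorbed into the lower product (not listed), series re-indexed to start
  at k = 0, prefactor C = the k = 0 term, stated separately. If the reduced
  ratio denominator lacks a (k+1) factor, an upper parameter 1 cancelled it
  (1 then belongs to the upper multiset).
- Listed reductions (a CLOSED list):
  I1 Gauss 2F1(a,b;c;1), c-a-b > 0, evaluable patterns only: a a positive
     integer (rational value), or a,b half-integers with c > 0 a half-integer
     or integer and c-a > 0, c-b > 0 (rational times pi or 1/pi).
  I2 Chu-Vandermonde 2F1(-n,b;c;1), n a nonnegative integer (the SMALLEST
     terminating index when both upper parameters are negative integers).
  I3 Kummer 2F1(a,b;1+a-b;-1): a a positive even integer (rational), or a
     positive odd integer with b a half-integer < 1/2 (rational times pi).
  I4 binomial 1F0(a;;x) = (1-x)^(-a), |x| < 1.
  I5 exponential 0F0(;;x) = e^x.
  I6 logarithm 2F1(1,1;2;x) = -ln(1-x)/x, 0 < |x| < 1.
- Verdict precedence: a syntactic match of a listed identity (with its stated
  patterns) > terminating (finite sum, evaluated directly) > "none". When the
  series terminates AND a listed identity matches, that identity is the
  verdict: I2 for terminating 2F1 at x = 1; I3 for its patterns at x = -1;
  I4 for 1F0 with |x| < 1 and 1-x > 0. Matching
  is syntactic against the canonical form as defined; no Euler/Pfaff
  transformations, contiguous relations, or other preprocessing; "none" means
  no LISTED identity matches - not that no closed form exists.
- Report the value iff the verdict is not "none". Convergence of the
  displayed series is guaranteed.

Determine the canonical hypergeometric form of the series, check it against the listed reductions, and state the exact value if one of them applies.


Prefactor \frac{1}{3}, argument -\frac{2}{5}: 2F1 with upper {-\frac{8}{5}, \frac{7}{6}} over lower {\frac{7}{3}}. Verdict: none - at argument -\frac{2}{5} the multisets {-\frac{8}{5}, \frac{7}{6}} ; {\frac{7}{3}} match no listed identity.

First insight: t_0 being \frac{1}{3}, (1)_k (C = 1/3) is k! itself.
Adjacent-term ratio: r(k) = -\frac{2}{5} * (k-\frac{8}{5}) (k+\frac{7}{6}) / [(k+\frac{7}{3}) (k+1)] - rational; roots negated = parameters, x = -\frac{2}{5}, C = \frac{1}{3}.


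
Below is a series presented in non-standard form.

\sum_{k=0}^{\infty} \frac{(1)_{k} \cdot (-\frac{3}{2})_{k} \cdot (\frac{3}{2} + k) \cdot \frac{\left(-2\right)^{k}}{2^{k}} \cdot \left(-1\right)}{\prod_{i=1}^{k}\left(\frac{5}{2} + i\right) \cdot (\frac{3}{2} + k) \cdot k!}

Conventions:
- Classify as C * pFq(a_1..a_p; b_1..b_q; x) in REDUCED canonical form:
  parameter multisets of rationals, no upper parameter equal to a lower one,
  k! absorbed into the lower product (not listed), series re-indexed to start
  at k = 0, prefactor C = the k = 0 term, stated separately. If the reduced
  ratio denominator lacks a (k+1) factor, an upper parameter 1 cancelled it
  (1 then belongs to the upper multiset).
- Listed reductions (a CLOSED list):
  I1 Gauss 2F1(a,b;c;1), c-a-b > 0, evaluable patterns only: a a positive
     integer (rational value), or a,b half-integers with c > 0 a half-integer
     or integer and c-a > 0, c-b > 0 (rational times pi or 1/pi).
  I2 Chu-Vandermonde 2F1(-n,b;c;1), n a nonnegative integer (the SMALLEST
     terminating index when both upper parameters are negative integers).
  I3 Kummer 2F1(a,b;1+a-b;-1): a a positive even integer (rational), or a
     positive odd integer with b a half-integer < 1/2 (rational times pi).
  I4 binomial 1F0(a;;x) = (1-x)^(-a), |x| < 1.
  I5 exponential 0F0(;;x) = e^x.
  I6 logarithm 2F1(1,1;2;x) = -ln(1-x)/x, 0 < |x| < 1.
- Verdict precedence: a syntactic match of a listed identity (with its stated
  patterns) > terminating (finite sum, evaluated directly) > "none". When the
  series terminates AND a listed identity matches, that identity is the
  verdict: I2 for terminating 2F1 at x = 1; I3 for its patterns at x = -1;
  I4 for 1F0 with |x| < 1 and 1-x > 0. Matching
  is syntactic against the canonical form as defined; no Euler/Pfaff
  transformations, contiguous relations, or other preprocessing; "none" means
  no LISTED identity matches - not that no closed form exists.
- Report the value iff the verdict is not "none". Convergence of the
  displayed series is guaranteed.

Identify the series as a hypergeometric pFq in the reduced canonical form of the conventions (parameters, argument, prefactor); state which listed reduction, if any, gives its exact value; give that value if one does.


x = -1 here; the reduced form reads 2F1, upper {-\frac{3}{2}, 1}, lower {\frac{7}{2}}, C = -1. Verdict: the Kummer evaluation I3 fires (x = -1; c = \frac{7}{2} equals 1+a-b for upper {-\frac{3}{2}, 1}: listed pattern). Hence: \left(-\frac{15}{32}\right) \cdot \pi.

Key observation: from the first term -1: the factor k + 3/2 cancels (top and bottom), leaving C = -1, x = -1.
Ratio: r(k) = -1 * (k-\frac{3}{2}) (k+1) / [(k+\frac{7}{2}) (k+1)] ; factor over Q: parameters, x = -1, and C = -1.
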